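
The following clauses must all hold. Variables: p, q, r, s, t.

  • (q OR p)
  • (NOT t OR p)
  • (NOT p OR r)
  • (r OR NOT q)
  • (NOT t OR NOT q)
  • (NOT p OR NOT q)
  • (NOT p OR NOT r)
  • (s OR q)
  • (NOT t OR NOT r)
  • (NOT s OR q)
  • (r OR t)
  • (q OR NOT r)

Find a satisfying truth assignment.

p = False, q = True, r = True, s = False, t = False

Check each clause:
  1. (q OR p) — q is true.
  2. (NOT t OR p) — NOT t is true.
  3. (r OR NOT p) — r is true.
  4. (NOT q OR r) — r is true.
  5. (NOT t OR NOT q) — NOT t is true.
  6. (NOT p OR NOT q) — NOT p is true.
  7. (NOT p OR NOT r) — NOT p is true.
  8. (s OR q) — q is true.
  9. (NOT t OR NOT r) — NOT t is true.
  10. (NOT s OR q) — q is true.
  11. (r OR t) — r is true.
  12. (NOT r OR q) — q is true.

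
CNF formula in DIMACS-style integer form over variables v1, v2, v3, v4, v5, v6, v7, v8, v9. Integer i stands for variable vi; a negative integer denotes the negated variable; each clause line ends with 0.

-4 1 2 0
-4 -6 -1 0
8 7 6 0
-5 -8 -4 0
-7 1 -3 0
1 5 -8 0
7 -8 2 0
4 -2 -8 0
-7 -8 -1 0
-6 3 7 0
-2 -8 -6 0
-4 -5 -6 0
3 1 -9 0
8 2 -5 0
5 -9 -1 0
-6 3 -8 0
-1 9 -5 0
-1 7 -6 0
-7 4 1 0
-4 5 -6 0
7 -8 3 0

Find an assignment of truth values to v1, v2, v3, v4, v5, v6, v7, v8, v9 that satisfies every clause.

v1=True, v2=True, v3=False, v4=False, v5=False, v6=False, v7=True, v8=False, v9=False

Set v1 = True and propagate.
The remaining clauses are satisfied by v2 = True, v3 = False, v4 = False, v5 = False, v6 = False, v7 = True, v8 = False, v9 = False.
Every clause has at least one true literal under this assignment.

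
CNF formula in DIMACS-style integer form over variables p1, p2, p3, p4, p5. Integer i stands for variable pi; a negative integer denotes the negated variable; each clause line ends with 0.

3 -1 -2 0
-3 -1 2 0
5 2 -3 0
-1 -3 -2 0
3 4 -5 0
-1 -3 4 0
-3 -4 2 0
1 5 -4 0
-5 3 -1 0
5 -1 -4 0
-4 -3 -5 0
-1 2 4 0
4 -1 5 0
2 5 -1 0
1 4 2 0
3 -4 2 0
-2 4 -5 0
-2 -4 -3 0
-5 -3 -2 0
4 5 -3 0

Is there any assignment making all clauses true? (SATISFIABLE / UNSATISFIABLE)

Set p1 = False and propagate.
Try p2 = True.
For the remaining variables, p3 = False, p4 = False, p5 = False works.
So p1 = False, p2 = True, p3 = False, p4 = False, p5 = False is a satisfying assignment.

SATISFIABLE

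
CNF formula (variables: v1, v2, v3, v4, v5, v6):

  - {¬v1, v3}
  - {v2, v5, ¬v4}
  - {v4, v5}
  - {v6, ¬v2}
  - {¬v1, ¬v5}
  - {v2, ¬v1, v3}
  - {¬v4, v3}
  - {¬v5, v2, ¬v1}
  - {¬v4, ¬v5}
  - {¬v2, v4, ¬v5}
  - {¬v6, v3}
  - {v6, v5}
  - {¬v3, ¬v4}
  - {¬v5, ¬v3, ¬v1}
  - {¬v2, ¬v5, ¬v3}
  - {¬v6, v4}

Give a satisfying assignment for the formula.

v1=False  v2=False  v3=False  v4=False  v5=True  v6=False

Check each clause:
  1. {v3, ¬v1} — ¬v1 is true.
  2. {¬v4, v2, v5} — ¬v4 is true.
  3. {v4, v5} — v5 is true.
  4. {v6, ¬v2} — ¬v2 is true.
  5. {¬v1, ¬v5} — ¬v1 is true.
  6. {¬v1, v3, v2} — ¬v1 is true.
  7. {¬v4, v3} — ¬v4 is true.
  8. {¬v1, ¬v5, v2} — ¬v1 is true.
  9. {¬v5, ¬v4} — ¬v4 is true.
  10. {¬v2, ¬v5, v4} — ¬v2 is true.
  11. {v3, ¬v6} — ¬v6 is true.
  12. {v5, v6} — v5 is true.
  13. {¬v3, ¬v4} — ¬v4 is true.
  14. {¬v5, ¬v1, ¬v3} — ¬v3 is true.
  15. {¬v2, ¬v5, ¬v3} — ¬v3 is true.
  16. {v4, ¬v6} — ¬v6 is true.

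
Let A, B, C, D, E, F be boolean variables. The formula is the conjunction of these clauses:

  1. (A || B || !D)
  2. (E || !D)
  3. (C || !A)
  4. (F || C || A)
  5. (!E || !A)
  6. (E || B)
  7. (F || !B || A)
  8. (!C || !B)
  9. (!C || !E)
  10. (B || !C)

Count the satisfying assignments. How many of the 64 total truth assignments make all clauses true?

4

The models are:
  A=0 B=0 C=0 D=0 E=1 F=1
  A=0 B=1 C=0 D=0 E=0 F=1
  A=0 B=1 C=0 D=0 E=1 F=1
  A=0 B=1 C=0 D=1 E=1 F=1
Count: 4.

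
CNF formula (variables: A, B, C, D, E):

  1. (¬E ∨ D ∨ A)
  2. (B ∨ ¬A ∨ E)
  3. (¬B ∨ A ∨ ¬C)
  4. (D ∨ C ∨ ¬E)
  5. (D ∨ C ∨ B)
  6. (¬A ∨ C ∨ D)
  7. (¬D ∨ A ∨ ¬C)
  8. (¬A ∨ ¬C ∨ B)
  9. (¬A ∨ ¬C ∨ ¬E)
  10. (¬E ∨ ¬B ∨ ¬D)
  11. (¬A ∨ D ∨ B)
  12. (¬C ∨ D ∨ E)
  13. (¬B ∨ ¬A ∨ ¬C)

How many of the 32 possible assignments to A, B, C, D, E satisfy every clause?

6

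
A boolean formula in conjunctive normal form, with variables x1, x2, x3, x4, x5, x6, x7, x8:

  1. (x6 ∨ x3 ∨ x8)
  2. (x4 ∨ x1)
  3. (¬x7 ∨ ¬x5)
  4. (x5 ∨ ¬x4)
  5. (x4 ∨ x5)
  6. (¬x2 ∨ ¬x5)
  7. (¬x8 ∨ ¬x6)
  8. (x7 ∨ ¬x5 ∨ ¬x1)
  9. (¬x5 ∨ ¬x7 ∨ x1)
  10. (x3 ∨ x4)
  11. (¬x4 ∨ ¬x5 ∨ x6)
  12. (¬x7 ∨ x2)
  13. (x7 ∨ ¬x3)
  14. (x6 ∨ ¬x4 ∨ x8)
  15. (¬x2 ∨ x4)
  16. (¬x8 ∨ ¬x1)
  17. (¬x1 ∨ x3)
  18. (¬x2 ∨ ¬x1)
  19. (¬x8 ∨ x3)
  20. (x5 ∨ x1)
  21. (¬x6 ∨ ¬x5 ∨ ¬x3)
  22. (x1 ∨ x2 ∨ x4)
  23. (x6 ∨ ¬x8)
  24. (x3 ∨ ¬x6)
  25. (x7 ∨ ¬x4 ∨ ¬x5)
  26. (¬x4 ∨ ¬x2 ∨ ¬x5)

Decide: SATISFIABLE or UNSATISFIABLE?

UNSATISFIABLE

x5 = True:
  propagation gives x7=False, x2=False, x1=False, x4=True; an empty clause results — contradiction.
x5 = False:
  propagation gives x4=False; an empty clause results — contradiction.
Every branch closes, so no satisfying assignment exists.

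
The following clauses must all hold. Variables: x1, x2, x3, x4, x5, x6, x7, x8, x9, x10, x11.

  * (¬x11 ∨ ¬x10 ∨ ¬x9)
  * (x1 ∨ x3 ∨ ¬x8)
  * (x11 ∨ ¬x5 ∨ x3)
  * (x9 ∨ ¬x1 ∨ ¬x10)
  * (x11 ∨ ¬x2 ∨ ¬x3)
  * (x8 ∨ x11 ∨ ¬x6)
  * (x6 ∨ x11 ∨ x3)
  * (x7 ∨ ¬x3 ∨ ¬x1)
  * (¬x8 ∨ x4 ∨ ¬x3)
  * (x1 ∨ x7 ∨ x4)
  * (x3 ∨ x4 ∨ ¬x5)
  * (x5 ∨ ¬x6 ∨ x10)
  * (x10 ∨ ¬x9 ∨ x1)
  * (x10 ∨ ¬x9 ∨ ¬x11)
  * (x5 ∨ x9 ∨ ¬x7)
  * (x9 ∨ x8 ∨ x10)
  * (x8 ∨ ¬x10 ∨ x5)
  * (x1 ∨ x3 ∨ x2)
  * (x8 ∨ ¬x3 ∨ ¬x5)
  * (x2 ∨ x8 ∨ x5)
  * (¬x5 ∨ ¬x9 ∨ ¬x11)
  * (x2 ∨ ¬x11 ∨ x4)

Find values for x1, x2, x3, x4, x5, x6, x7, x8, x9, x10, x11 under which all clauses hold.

Pure literal: x4 appears only positively; assign x4 = True.
Try x1 = False.
Set x2 = False and propagate.
  then x3 is forced to True.
Try x5 = True.
  then x8 is forced to True.
The remaining clauses are satisfied by x6 = False, x7 = True, x9 = False, x10 = True, x11 = False.
Every clause has at least one true literal under this assignment.
Check each clause:
  1. (¬x11 ∨ ¬x9 ∨ ¬x10) — ¬x11 is true.
  2. (¬x8 ∨ x3 ∨ x1) — x3 is true.
  3. (x3 ∨ ¬x5 ∨ x11) — x3 is true.
  4. (¬x10 ∨ ¬x1 ∨ x9) — ¬x1 is true.
  5. (x11 ∨ ¬x3 ∨ ¬x2) — ¬x2 is true.
  6. (x11 ∨ x8 ∨ ¬x6) — x8 is true.
  7. (x3 ∨ x11 ∨ x6) — x3 is true.
  8. (¬x3 ∨ ¬x1 ∨ x7) — ¬x1 is true.
  9. (¬x3 ∨ ¬x8 ∨ x4) — x4 is true.
  10. (x1 ∨ x7 ∨ x4) — x4 is true.
  11. (¬x5 ∨ x4 ∨ x3) — x3 is true.
  12. (x10 ∨ ¬x6 ∨ x5) — ¬x6 is true.
  13. (x1 ∨ x10 ∨ ¬x9) — x10 is true.
  14. (¬x11 ∨ x10 ∨ ¬x9) — x10 is true.
  15. (x5 ∨ x9 ∨ ¬x7) — x5 is true.
  16. (x10 ∨ x8 ∨ x9) — x8 is true.
  17. (x5 ∨ x8 ∨ ¬x10) — x8 is true.
  18. (x2 ∨ x1 ∨ x3) — x3 is true.
  19. (x8 ∨ ¬x5 ∨ ¬x3) — x8 is true.
  20. (x2 ∨ x8 ∨ x5) — x8 is true.
  21. (¬x9 ∨ ¬x11 ∨ ¬x5) — ¬x11 is true.
  22. (x2 ∨ ¬x11 ∨ x4) — x4 is true.

x1=False, x2=False, x3=True, x4=True, x5=True, x6=False, x7=True, x8=True, x9=False, x10=True, x11=False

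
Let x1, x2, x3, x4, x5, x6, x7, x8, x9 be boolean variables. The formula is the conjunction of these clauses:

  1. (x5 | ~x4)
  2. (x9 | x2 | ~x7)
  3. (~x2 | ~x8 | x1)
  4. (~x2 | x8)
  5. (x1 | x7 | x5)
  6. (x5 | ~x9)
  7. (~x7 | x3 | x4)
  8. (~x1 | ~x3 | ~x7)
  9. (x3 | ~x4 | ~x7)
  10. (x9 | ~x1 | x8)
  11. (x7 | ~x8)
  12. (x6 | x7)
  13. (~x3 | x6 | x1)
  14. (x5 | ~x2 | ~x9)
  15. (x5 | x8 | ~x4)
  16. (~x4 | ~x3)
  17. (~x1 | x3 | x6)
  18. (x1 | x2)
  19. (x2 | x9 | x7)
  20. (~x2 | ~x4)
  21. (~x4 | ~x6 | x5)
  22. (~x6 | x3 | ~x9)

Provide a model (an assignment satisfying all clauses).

x1=1  x2=0  x3=1  x4=0  x5=1  x6=1  x7=0  x8=0  x9=1

x5 occurs only positively in the remaining clauses — set x5 = True.
Try x1 = True.
Branch on x2: take x2 = False.
Set x3 = True and propagate.
  then x7 is forced to False.
  then x8 is forced to False.
  then x9 is forced to True.
  then x6 is forced to True.
  then x4 is forced to False.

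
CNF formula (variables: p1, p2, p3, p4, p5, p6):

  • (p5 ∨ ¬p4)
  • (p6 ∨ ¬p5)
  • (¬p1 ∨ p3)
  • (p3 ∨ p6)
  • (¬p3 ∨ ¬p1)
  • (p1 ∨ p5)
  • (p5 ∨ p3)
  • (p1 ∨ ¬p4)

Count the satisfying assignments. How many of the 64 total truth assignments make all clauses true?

4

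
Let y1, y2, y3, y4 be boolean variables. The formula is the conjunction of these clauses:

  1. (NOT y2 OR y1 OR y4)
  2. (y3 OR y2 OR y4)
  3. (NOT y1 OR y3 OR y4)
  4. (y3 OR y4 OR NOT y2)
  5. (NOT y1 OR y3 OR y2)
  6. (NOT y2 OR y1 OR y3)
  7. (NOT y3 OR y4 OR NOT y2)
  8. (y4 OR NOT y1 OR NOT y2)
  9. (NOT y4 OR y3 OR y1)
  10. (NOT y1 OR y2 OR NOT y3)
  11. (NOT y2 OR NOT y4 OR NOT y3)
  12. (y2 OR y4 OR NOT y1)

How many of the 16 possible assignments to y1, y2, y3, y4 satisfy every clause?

The models are:
  y1=F y2=F y3=T y4=F
  y1=F y2=F y3=T y4=T
  y1=T y2=T y3=F y4=T
That's 3 in total.

3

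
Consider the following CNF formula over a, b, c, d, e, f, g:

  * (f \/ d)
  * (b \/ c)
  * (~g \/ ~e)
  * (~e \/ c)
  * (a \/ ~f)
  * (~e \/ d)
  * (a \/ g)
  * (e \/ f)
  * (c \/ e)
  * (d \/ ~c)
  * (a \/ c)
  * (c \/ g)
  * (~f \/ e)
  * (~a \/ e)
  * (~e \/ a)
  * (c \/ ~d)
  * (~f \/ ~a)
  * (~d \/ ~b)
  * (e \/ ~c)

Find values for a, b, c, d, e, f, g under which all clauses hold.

Try a = True.
  then e is forced to True.
  then g is forced to False.
  then c is forced to True.
  then d is forced to True.
  then f is forced to False.
  then b is forced to False.
Check each clause:
  1. (f \/ d) — d is true.
  2. (b \/ c) — c is true.
  3. (~g \/ ~e) — ~g is true.
  4. (~e \/ c) — c is true.
  5. (~f \/ a) — a is true.
  6. (~e \/ d) — d is true.
  7. (a \/ g) — a is true.
  8. (f \/ e) — e is true.
  9. (c \/ e) — c is true.
  10. (~c \/ d) — d is true.
  11. (c \/ a) — a is true.
  12. (c \/ g) — c is true.
  13. (~f \/ e) — ~f is true.
  14. (~a \/ e) — e is true.
  15. (~e \/ a) — a is true.
  16. (c \/ ~d) — c is true.
  17. (~a \/ ~f) — ~f is true.
  18. (~b \/ ~d) — ~b is true.
  19. (~c \/ e) — e is true.

a=T, b=F, c=T, d=T, e=T, f=F, g=F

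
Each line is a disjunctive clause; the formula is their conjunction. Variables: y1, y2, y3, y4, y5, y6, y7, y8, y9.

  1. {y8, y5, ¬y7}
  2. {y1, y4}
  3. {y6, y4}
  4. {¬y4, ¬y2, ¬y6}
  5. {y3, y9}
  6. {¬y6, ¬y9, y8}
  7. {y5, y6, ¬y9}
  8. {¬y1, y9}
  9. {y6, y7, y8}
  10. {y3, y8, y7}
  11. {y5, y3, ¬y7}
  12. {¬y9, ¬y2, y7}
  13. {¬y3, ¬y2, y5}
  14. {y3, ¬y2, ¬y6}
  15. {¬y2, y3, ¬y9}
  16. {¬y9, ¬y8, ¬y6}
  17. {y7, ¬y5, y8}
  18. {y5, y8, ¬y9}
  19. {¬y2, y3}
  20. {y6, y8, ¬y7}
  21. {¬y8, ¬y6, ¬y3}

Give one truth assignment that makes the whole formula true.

y1 = F, y2 = F, y3 = T, y4 = T, y5 = T, y6 = F, y7 = F, y8 = T, y9 = T

y2 occurs only negated in the remaining clauses — set y2 = False.
Set y1 = False and propagate.
  then y4 is forced to True.
For the remaining variables, y3 = True, y5 = True, y6 = False, y7 = False, y8 = True, y9 = True works.
Every clause has at least one true literal under this assignment.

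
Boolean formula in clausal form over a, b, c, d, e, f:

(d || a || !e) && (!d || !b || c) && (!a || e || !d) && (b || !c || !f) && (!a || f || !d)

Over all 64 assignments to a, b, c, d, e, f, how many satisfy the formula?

33

Case analysis on d and a:
  d=1, a=1: remaining (b,c,e,f) ∈ {(0,0,1,1); (1,1,1,1)} — 2.
  d=1, a=0: e free; 5 ways for (b,c,f) × 2^1 = 10.
  d=0, a=1: e free; 7 ways for (b,c,f) × 2^1 = 14.
  d=0, a=0: 7 of the 16 assignments to (b,c,e,f) work.
Total: 2 + 10 + 14 + 7 = 33.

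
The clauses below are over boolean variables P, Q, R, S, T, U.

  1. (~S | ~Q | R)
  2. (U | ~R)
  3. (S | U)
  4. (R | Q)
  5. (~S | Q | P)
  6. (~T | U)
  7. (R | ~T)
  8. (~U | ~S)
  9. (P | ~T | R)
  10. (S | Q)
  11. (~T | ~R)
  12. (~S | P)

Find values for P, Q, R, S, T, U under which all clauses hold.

P = 0, Q = 1, R = 1, S = 0, T = 0, U = 1

Check each clause:
  1. (~Q | R | ~S) — R is true.
  2. (~R | U) — U is true.
  3. (U | S) — U is true.
  4. (Q | R) — Q is true.
  5. (P | ~S | Q) — Q is true.
  6. (~T | U) — ~T is true.
  7. (~T | R) — R is true.
  8. (~U | ~S) — ~S is true.
  9. (P | ~T | R) — R is true.
  10. (Q | S) — Q is true.
  11. (~T | ~R) — ~T is true.
  12. (P | ~S) — ~S is true.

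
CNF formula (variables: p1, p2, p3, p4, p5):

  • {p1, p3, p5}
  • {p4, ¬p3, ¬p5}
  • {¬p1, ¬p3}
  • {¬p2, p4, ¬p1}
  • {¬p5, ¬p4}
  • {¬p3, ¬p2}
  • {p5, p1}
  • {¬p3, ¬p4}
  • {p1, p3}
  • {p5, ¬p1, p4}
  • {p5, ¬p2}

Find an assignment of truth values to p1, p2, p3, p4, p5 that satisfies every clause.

p1 = T  p2 = F  p3 = F  p4 = T  p5 = F

Pure literal: p2 appears only negated; assign p2 = False.
Set p1 = True and propagate.
  then p3 is forced to False.
Set p4 = True and propagate.
  then p5 is forced to False.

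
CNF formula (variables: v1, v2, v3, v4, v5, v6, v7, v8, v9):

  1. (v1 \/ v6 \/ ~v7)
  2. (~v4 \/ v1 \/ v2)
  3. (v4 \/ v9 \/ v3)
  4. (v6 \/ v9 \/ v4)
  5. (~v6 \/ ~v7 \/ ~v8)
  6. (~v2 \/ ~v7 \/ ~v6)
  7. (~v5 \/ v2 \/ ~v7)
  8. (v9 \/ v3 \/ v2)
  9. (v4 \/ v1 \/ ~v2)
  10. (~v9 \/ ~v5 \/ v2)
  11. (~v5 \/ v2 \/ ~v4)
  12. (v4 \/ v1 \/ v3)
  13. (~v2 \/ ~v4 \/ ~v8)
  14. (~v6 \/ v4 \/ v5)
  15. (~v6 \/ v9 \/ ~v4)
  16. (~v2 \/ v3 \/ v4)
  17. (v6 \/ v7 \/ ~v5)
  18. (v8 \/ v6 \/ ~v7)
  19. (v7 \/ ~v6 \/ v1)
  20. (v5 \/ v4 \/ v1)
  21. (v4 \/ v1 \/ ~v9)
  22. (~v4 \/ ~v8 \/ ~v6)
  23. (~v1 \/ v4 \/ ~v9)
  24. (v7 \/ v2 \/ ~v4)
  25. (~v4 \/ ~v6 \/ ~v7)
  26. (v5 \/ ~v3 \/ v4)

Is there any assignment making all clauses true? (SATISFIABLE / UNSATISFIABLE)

SATISFIABLE

Set v1 = False and propagate.
The remaining clauses are satisfied by v2 = True, v3 = False, v4 = True, v5 = False, v6 = False, v7 = False, v8 = False, v9 = True.
So v1 = False  v2 = True  v3 = False  v4 = True  v5 = False  v6 = False  v7 = False  v8 = False  v9 = True is a satisfying assignment.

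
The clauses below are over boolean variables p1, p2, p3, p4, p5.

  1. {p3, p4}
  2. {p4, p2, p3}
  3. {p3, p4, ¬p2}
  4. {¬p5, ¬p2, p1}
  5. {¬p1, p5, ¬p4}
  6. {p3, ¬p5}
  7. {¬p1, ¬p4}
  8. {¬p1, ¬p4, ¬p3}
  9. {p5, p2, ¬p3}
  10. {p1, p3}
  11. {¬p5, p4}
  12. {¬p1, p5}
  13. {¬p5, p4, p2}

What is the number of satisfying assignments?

3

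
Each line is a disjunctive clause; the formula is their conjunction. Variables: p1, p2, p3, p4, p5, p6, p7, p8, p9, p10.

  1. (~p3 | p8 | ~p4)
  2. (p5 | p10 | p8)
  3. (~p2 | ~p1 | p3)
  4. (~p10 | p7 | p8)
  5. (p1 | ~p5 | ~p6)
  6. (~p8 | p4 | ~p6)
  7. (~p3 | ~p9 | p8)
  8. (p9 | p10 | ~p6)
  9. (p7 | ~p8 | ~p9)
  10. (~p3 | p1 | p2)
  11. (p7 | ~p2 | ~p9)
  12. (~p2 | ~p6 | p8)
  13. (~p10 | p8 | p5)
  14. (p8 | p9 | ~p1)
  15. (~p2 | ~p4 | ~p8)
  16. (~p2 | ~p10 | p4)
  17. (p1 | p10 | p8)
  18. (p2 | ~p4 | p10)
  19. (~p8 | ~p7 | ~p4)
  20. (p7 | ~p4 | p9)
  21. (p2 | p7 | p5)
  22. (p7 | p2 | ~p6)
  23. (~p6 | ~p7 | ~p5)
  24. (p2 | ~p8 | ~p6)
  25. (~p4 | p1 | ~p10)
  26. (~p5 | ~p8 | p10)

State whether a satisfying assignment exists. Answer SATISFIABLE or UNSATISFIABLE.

p6 occurs only negated in the remaining clauses — set p6 = False.
Set p1 = False and propagate.
Try p2 = False.
  then p3 is forced to False.
Set p4 = False and propagate.
The remaining clauses are satisfied by p5 = False, p7 = True, p8 = True, p9 = True, p10 = False.
So p1 = F  p2 = F  p3 = F  p4 = F  p5 = F  p6 = F  p7 = T  p8 = T  p9 = T  p10 = F is a satisfying assignment.

SATISFIABLE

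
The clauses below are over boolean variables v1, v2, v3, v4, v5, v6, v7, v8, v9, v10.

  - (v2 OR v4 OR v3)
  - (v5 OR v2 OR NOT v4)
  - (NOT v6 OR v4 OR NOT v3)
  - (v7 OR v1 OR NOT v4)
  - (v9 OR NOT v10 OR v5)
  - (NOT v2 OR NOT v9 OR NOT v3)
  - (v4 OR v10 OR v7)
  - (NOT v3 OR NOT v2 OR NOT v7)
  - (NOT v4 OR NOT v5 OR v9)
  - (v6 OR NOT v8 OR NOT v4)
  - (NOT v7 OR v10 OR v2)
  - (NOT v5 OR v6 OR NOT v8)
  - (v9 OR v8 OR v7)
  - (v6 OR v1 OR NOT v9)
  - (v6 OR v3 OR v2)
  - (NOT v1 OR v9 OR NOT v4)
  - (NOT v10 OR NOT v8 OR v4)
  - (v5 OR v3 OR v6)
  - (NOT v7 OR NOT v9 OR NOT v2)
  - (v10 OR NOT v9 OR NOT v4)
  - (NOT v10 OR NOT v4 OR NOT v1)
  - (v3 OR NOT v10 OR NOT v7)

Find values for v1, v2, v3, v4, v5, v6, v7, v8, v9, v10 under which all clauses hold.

v1=False, v2=True, v3=False, v4=False, v5=True, v6=True, v7=True, v8=True, v9=False, v10=False

Check each clause:
  1. (v2 OR v3 OR v4) — v2 is true.
  2. (v5 OR v2 OR NOT v4) — v2 is true.
  3. (NOT v6 OR NOT v3 OR v4) — NOT v3 is true.
  4. (NOT v4 OR v1 OR v7) — NOT v4 is true.
  5. (NOT v10 OR v5 OR v9) — v5 is true.
  6. (NOT v3 OR NOT v9 OR NOT v2) — NOT v3 is true.
  7. (v10 OR v7 OR v4) — v7 is true.
  8. (NOT v3 OR NOT v7 OR NOT v2) — NOT v3 is true.
  9. (v9 OR NOT v4 OR NOT v5) — NOT v4 is true.
  10. (NOT v4 OR NOT v8 OR v6) — NOT v4 is true.
  11. (NOT v7 OR v10 OR v2) — v2 is true.
  12. (NOT v8 OR v6 OR NOT v5) — v6 is true.
  13. (v8 OR v7 OR v9) — v8 is true.
  14. (v1 OR v6 OR NOT v9) — v6 is true.
  15. (v6 OR v2 OR v3) — v2 is true.
  16. (v9 OR NOT v4 OR NOT v1) — NOT v4 is true.
  17. (v4 OR NOT v10 OR NOT v8) — NOT v10 is true.
  18. (v3 OR v5 OR v6) — v5 is true.
  19. (NOT v2 OR NOT v9 OR NOT v7) — NOT v9 is true.
  20. (NOT v4 OR v10 OR NOT v9) — NOT v4 is true.
  21. (NOT v10 OR NOT v4 OR NOT v1) — NOT v4 is true.
  22. (NOT v10 OR v3 OR NOT v7) — NOT v10 is true.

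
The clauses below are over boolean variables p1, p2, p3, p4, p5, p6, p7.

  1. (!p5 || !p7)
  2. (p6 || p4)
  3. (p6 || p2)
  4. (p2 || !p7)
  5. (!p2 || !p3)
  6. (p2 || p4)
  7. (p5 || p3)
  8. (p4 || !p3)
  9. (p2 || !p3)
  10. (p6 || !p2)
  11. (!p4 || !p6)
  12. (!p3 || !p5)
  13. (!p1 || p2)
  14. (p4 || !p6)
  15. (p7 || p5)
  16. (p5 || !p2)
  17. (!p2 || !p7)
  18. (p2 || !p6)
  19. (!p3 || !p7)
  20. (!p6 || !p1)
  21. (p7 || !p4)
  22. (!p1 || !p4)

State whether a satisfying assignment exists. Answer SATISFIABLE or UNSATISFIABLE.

UNSATISFIABLE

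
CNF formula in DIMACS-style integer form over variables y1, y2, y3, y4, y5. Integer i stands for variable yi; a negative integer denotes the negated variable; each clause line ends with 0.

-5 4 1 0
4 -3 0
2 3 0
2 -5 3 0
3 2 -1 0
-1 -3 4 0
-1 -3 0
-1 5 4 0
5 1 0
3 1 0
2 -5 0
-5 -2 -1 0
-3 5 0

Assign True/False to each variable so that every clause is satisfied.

y1=T, y2=T, y3=F, y4=T, y5=F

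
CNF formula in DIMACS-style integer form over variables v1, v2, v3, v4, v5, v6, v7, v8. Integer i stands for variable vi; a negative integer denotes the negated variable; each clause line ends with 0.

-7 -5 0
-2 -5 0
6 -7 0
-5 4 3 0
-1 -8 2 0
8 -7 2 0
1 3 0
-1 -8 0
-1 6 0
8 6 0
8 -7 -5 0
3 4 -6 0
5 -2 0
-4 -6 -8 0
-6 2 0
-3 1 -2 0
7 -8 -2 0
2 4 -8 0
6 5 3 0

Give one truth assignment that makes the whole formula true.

v1=F, v2=F, v3=T, v4=T, v5=T, v6=F, v7=F, v8=T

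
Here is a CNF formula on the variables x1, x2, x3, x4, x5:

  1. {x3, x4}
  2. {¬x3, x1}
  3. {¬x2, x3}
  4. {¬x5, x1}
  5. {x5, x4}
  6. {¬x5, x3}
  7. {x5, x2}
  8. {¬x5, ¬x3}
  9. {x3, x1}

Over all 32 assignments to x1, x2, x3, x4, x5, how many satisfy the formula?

The models are:
  x1=1 x2=1 x3=1 x4=1 x5=0
That's 1 in total.

1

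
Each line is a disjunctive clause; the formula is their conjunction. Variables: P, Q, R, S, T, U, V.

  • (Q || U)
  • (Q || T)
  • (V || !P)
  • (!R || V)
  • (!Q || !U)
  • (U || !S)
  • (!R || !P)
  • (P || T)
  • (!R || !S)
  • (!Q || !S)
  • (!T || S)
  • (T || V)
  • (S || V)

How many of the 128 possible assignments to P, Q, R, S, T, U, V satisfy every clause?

Satisfying assignments:
  P=0 Q=0 R=0 S=1 T=1 U=1 V=0
  P=0 Q=0 R=0 S=1 T=1 U=1 V=1
  P=1 Q=0 R=0 S=1 T=1 U=1 V=1
  P=1 Q=1 R=0 S=0 T=0 U=0 V=1
That's 4 in total.

4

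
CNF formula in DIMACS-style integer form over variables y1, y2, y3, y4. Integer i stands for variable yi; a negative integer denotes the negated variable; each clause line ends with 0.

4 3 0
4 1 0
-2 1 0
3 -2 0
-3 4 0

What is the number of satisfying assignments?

The models are:
  y1=0 y2=0 y3=0 y4=1
  y1=0 y2=0 y3=1 y4=1
  y1=1 y2=0 y3=0 y4=1
  y1=1 y2=0 y3=1 y4=1
  y1=1 y2=1 y3=1 y4=1
Count: 5.

5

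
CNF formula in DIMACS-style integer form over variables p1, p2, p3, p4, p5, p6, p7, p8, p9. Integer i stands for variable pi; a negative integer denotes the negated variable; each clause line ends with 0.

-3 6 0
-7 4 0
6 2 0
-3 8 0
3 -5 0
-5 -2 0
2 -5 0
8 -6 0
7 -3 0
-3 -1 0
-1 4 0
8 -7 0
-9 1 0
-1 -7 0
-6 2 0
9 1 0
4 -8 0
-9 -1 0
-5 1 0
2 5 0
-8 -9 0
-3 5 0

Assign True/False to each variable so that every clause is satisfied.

p1=T  p2=T  p3=F  p4=T  p5=F  p6=F  p7=F  p8=T  p9=F

Check each clause:
  1. {¬p3, p6} — ¬p3 is true.
  2. {¬p7, p4} — ¬p7 is true.
  3. {p6, p2} — p2 is true.
  4. {¬p3, p8} — p8 is true.
  5. {¬p5, p3} — ¬p5 is true.
  6. {¬p5, ¬p2} — ¬p5 is true.
  7. {¬p5, p2} — p2 is true.
  8. {p8, ¬p6} — p8 is true.
  9. {¬p3, p7} — ¬p3 is true.
  10. {¬p3, ¬p1} — ¬p3 is true.
  11. {¬p1, p4} — p4 is true.
  12. {¬p7, p8} — p8 is true.
  13. {p1, ¬p9} — p1 is true.
  14. {¬p1, ¬p7} — ¬p7 is true.
  15. {p2, ¬p6} — p2 is true.
  16. {p9, p1} — p1 is true.
  17. {¬p8, p4} — p4 is true.
  18. {¬p9, ¬p1} — ¬p9 is true.
  19. {p1, ¬p5} — p1 is true.
  20. {p2, p5} — p2 is true.
  21. {¬p8, ¬p9} — ¬p9 is true.
  22. {p5, ¬p3} — ¬p3 is true.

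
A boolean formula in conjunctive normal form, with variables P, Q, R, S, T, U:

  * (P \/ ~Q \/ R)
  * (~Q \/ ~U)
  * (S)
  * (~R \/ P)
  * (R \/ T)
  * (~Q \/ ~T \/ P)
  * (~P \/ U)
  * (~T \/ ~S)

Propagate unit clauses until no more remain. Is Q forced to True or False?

Unit clause (S) sets S = True.
(~S \/ ~T): since S = True, the clause reduces to (~T). T = False.
From (R \/ T) and T = False: R = True.
(P \/ ~R) with R = True leaves only P, so P = True.
In (~P \/ U), ~P is now false; U must hold, so U = True.
From (~U \/ ~Q) and U = True: Q = False.

False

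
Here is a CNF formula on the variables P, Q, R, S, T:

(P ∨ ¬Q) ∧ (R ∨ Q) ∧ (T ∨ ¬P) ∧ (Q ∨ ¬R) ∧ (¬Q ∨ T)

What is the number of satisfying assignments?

4

The models are:
  P=1 Q=1 R=0 S=0 T=1
  P=1 Q=1 R=0 S=1 T=1
  P=1 Q=1 R=1 S=0 T=1
  P=1 Q=1 R=1 S=1 T=1
That's 4 in total.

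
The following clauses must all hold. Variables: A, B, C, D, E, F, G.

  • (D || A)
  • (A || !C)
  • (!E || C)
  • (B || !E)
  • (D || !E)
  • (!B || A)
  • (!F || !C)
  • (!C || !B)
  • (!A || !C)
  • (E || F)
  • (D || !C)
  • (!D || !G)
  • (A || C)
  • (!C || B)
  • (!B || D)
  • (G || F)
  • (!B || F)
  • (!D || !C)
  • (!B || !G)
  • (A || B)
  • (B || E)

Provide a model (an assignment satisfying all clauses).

A=True, B=True, C=False, D=True, E=False, F=True, G=False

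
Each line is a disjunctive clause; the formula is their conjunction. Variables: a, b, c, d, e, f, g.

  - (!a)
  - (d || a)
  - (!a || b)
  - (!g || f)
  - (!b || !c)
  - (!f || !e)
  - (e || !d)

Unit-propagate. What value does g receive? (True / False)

False

Unit clause (!a) sets a = False.
(a || d): since a = False, the clause reduces to (d). d = True.
In (e || !d), !d is now false; e must hold, so e = True.
From (!f || !e) and e = True: f = False.
In (!g || f), f is now false; !g must hold, so g = False.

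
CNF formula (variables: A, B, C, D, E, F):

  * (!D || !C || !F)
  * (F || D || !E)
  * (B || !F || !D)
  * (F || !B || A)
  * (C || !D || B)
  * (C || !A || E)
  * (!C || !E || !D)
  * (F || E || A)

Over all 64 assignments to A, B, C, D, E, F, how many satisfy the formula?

Case analysis on D and F:
  D=T, F=T: remaining (A,B,C,E) ∈ {(F,T,F,F); (F,T,F,T); (T,T,F,T)} — 3.
  D=T, F=F: remaining (A,B,C,E) ∈ {(T,F,T,F); (T,T,F,T); (T,T,T,F)} — 3.
  D=F, F=T: B free; 7 ways for (A,C,E) × 2^1 = 14.
  D=F, F=F: remaining (A,B,C,E) ∈ {(T,F,T,F); (T,T,T,F)} — 2.
Total: 3 + 3 + 14 + 2 = 22.

22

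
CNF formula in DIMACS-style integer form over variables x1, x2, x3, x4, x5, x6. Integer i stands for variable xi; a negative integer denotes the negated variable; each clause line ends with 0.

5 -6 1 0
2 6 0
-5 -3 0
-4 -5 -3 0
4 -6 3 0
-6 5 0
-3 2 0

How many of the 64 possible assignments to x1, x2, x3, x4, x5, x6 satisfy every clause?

Case analysis on x3 and x5:
  x3=T, x5=T: a clause becomes empty — 0.
  x3=T, x5=F: remaining (x1,x2,x4,x6) ∈ {(F,T,F,F); (F,T,T,F); (T,T,F,F); (T,T,T,F)} — 4.
  x3=F, x5=T: x1 free; 4 ways for (x2,x4,x6) × 2^1 = 8.
  x3=F, x5=F: remaining (x1,x2,x4,x6) ∈ {(F,T,F,F); (F,T,T,F); (T,T,F,F); (T,T,T,F)} — 4.
Total: 0 + 4 + 8 + 4 = 16.

16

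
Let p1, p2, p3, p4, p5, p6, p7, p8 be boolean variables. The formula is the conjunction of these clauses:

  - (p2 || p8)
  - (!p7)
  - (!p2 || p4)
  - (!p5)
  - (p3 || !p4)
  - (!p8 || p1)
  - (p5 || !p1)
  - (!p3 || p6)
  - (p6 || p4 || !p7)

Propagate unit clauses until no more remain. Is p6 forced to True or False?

(!p7) stands alone — p7 = False.
Unit clause (!p5) sets p5 = False.
In (!p1 || p5), p5 is now false; !p1 must hold, so p1 = False.
In (p1 || !p8), p1 is now false; !p8 must hold, so p8 = False.
(p2 || p8): since p8 = False, the clause reduces to (p2). p2 = True.
(!p2 || p4): since p2 = True, the clause reduces to (p4). p4 = True.
(p3 || !p4): since p4 = True, the clause reduces to (p3). p3 = True.
From (p6 || !p3) and p3 = True: p6 = True.

True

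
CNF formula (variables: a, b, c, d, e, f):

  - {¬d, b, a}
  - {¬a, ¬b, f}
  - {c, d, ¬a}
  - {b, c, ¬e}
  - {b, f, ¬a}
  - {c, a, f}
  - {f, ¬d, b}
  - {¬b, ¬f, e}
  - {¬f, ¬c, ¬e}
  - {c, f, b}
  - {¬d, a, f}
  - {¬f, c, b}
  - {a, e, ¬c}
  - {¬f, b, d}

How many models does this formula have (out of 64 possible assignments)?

The models are:
  a=F b=F c=T d=F e=T f=F
  a=F b=T c=F d=F e=T f=T
  a=F b=T c=F d=T e=T f=T
  a=F b=T c=T d=F e=T f=F
  a=T b=F c=T d=T e=F f=T
  a=T b=T c=F d=T e=T f=T
Count: 6.

6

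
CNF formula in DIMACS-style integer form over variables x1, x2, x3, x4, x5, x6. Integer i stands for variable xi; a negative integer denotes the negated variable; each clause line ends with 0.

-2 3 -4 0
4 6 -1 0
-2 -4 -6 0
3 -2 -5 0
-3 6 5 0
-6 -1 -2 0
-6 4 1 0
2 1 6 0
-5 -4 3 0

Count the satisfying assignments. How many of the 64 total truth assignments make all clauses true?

Case analysis on x6 and x2:
  x6=1, x2=1: a clause becomes empty — 0.
  x6=1, x2=0: 10 of the 16 assignments to (x1,x3,x4,x5) work.
  x6=0, x2=1: remaining (x1,x3,x4,x5) ∈ {(0,0,0,0); (0,1,0,1); (0,1,1,1); (1,1,1,1)} — 4.
  x6=0, x2=0: remaining (x1,x3,x4,x5) ∈ {(1,0,1,0); (1,1,1,1)} — 2.
Total: 0 + 10 + 4 + 2 = 16.

16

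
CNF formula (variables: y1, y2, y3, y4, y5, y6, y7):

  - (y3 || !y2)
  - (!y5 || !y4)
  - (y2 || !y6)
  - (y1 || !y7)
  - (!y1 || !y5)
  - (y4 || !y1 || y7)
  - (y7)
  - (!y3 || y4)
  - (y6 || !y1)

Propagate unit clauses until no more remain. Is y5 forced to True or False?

Unit clause (y7) sets y7 = True.
(y1 || !y7): since y7 = True, the clause reduces to (y1). y1 = True.
(!y1 || !y5): since y1 = True, the clause reduces to (!y5). y5 = False.

False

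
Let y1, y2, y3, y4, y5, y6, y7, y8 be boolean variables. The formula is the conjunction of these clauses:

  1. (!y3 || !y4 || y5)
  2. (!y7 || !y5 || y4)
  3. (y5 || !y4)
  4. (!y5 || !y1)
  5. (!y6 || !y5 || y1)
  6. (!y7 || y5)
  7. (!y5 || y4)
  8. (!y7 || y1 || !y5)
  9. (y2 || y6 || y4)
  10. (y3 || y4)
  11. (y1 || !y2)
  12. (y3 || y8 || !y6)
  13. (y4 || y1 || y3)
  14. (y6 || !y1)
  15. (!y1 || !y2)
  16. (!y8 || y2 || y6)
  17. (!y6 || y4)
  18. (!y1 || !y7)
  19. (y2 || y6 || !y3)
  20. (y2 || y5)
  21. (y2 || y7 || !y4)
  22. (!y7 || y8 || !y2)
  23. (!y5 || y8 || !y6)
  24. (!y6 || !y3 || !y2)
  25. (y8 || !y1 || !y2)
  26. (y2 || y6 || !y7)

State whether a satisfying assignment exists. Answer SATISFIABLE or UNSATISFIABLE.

UNSATISFIABLE

y2 = True:
  propagation gives y1=True; an empty clause results — contradiction.
y2 = False:
  propagation gives y5=True, y1=False, y6=False, y4=True; an empty clause results — contradiction.
Every branch closes, so no satisfying assignment exists.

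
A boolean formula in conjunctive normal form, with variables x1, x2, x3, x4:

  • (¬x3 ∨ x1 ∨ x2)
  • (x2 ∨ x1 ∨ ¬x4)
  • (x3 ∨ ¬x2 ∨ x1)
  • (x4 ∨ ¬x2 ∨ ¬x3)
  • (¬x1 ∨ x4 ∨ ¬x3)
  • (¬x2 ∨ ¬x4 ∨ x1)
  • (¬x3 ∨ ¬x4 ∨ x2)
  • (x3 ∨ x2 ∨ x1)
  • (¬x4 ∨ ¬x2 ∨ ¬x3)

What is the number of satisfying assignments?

4

The models are:
  x1=T x2=F x3=F x4=F
  x1=T x2=F x3=F x4=T
  x1=T x2=T x3=F x4=F
  x1=T x2=T x3=F x4=T
That's 4 in total.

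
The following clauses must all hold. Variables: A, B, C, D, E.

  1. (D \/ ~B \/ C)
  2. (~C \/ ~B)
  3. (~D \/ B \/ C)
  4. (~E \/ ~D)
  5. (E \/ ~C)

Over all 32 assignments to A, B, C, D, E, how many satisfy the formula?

The models are:
  A=0 B=0 C=0 D=0 E=0
  A=0 B=0 C=0 D=0 E=1
  A=0 B=0 C=1 D=0 E=1
  A=0 B=1 C=0 D=1 E=0
  A=1 B=0 C=0 D=0 E=0
  A=1 B=0 C=0 D=0 E=1
  A=1 B=0 C=1 D=0 E=1
  A=1 B=1 C=0 D=1 E=0
Count: 8.

8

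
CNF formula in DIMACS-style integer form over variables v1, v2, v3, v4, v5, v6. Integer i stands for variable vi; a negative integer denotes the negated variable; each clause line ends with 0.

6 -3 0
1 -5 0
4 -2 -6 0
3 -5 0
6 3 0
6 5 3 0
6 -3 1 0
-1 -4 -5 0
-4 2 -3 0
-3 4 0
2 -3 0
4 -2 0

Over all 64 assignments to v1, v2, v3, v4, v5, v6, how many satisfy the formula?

8

Case analysis on v3 and v4:
  v3=1, v4=1: remaining (v1,v2,v5,v6) ∈ {(0,1,0,1); (1,1,0,1)} — 2.
  v3=1, v4=0: a clause becomes empty — 0.
  v3=0, v4=1: remaining (v1,v2,v5,v6) ∈ {(0,0,0,1); (0,1,0,1); (1,0,0,1); (1,1,0,1)} — 4.
  v3=0, v4=0: remaining (v1,v2,v5,v6) ∈ {(0,0,0,1); (1,0,0,1)} — 2.
Total: 2 + 0 + 4 + 2 = 8.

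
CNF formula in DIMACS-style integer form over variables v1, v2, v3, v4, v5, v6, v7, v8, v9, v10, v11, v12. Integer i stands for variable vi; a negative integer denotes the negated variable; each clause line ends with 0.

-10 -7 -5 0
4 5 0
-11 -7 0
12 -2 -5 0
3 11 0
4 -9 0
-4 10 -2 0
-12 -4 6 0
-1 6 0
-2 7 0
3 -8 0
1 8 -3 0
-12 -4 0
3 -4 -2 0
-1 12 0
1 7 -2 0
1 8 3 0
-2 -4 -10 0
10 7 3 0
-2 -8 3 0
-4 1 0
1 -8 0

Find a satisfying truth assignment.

v1=True, v2=True, v3=True, v4=False, v5=True, v6=True, v7=True, v8=True, v9=False, v10=False, v11=False, v12=True

Check each clause:
  1. (~v5 \/ ~v10 \/ ~v7) — ~v10 is true.
  2. (v5 \/ v4) — v5 is true.
  3. (~v11 \/ ~v7) — ~v11 is true.
  4. (~v5 \/ ~v2 \/ v12) — v12 is true.
  5. (v3 \/ v11) — v3 is true.
  6. (~v9 \/ v4) — ~v9 is true.
  7. (~v2 \/ ~v4 \/ v10) — ~v4 is true.
  8. (v6 \/ ~v4 \/ ~v12) — ~v4 is true.
  9. (~v1 \/ v6) — v6 is true.
  10. (v7 \/ ~v2) — v7 is true.
  11. (~v8 \/ v3) — v3 is true.
  12. (v1 \/ ~v3 \/ v8) — v8 is true.
  13. (~v4 \/ ~v12) — ~v4 is true.
  14. (~v2 \/ v3 \/ ~v4) — v3 is true.
  15. (v12 \/ ~v1) — v12 is true.
  16. (v1 \/ ~v2 \/ v7) — v1 is true.
  17. (v8 \/ v3 \/ v1) — v8 is true.
  18. (~v4 \/ ~v10 \/ ~v2) — ~v4 is true.
  19. (v10 \/ v7 \/ v3) — v3 is true.
  20. (v3 \/ ~v8 \/ ~v2) — v3 is true.
  21. (~v4 \/ v1) — v1 is true.
  22. (~v8 \/ v1) — v1 is true.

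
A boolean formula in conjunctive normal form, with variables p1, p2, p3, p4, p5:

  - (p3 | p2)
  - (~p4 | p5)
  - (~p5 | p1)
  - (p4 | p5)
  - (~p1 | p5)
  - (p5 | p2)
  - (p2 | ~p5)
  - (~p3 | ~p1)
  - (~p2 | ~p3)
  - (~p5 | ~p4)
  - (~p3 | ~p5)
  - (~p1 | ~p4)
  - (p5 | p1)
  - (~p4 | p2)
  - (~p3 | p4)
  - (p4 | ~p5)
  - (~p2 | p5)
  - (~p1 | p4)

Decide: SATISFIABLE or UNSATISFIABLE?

p5 = True:
  propagation gives p1=True, p2=True, p3=False, p4=False; an empty clause results — contradiction.
p5 = False:
  propagation gives p4=False; an empty clause results — contradiction.
Every branch closes, so no satisfying assignment exists.

UNSATISFIABLE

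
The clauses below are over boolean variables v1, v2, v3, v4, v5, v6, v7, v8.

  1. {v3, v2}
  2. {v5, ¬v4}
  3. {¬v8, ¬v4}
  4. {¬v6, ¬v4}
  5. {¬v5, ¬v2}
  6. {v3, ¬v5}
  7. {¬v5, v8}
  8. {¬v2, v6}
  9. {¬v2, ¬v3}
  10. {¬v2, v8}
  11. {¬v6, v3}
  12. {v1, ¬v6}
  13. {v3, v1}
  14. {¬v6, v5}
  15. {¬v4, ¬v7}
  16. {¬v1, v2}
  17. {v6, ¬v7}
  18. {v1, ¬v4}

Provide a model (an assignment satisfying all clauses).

v1=F, v2=F, v3=T, v4=F, v5=F, v6=F, v7=F, v8=T

v4 occurs only negated in the remaining clauses — set v4 = False.
Pure literal: v7 appears only negated; assign v7 = False.
Set v1 = False and propagate.
  then v6 is forced to False.
  then v2 is forced to False.
  then v3 is forced to True.
Try v5 = False.
v8 is now unconstrained; take v8 = True.
Every clause has at least one true literal under this assignment.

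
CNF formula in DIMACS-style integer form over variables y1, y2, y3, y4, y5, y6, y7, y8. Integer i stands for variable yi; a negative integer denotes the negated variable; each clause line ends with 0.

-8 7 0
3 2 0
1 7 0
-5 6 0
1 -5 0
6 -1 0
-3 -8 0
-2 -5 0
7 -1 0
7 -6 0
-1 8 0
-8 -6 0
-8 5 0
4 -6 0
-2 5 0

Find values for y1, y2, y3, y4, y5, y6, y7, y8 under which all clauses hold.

Pure literal: y4 appears only positively; assign y4 = True.
Pure literal: y7 appears only positively; assign y7 = True.
Try y1 = False.
  then y5 is forced to False.
  then y8 is forced to False.
  then y2 is forced to False.
  then y3 is forced to True.
y6 is now unconstrained; take y6 = True.
Every clause has at least one true literal under this assignment.
Check each clause:
  1. {y7, ¬y8} — ¬y8 is true.
  2. {y3, y2} — y3 is true.
  3. {y7, y1} — y7 is true.
  4. {¬y5, y6} — ¬y5 is true.
  5. {¬y5, y1} — ¬y5 is true.
  6. {¬y1, y6} — y6 is true.
  7. {¬y3, ¬y8} — ¬y8 is true.
  8. {¬y2, ¬y5} — ¬y5 is true.
  9. {y7, ¬y1} — ¬y1 is true.
  10. {y7, ¬y6} — y7 is true.
  11. {y8, ¬y1} — ¬y1 is true.
  12. {¬y6, ¬y8} — ¬y8 is true.
  13. {¬y8, y5} — ¬y8 is true.
  14. {¬y6, y4} — y4 is true.
  15. {¬y2, y5} — ¬y2 is true.

y1=F  y2=F  y3=T  y4=T  y5=F  y6=T  y7=T  y8=F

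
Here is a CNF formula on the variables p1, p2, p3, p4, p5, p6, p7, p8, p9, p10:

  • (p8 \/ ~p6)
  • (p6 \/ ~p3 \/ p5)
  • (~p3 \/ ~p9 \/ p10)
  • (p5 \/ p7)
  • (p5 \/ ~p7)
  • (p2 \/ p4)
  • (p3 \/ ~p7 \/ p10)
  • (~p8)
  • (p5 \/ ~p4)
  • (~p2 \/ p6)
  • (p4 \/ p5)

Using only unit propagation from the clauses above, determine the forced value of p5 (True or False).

(~p8) stands alone — p8 = False.
From (~p6 \/ p8) and p8 = False: p6 = False.
From (~p2 \/ p6) and p6 = False: p2 = False.
(p4 \/ p2): since p2 = False, the clause reduces to (p4). p4 = True.
(p5 \/ ~p4): since p4 = True, the clause reduces to (p5). p5 = True.

True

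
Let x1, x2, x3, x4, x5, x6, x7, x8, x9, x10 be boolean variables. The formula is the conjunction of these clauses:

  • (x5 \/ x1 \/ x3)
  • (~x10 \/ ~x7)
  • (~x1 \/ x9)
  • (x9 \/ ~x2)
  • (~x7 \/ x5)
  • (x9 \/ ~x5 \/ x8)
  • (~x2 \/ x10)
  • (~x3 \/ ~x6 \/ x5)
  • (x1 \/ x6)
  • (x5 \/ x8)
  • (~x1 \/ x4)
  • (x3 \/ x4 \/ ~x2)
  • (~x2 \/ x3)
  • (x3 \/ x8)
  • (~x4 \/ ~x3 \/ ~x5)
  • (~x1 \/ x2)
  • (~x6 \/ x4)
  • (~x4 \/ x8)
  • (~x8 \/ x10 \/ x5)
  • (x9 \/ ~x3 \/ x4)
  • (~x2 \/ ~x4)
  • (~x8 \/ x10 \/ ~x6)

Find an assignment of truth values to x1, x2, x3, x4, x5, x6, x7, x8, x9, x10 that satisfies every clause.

x1 = False, x2 = False, x3 = False, x4 = True, x5 = True, x6 = True, x7 = False, x8 = True, x9 = False, x10 = True

Check each clause:
  1. (x5 \/ x1 \/ x3) — x5 is true.
  2. (~x10 \/ ~x7) — ~x7 is true.
  3. (~x1 \/ x9) — ~x1 is true.
  4. (~x2 \/ x9) — ~x2 is true.
  5. (x5 \/ ~x7) — ~x7 is true.
  6. (x9 \/ ~x5 \/ x8) — x8 is true.
  7. (~x2 \/ x10) — x10 is true.
  8. (~x3 \/ x5 \/ ~x6) — ~x3 is true.
  9. (x6 \/ x1) — x6 is true.
  10. (x8 \/ x5) — x8 is true.
  11. (~x1 \/ x4) — x4 is true.
  12. (x3 \/ x4 \/ ~x2) — x4 is true.
  13. (x3 \/ ~x2) — ~x2 is true.
  14. (x8 \/ x3) — x8 is true.
  15. (~x5 \/ ~x4 \/ ~x3) — ~x3 is true.
  16. (~x1 \/ x2) — ~x1 is true.
  17. (~x6 \/ x4) — x4 is true.
  18. (x8 \/ ~x4) — x8 is true.
  19. (x5 \/ x10 \/ ~x8) — x10 is true.
  20. (~x3 \/ x9 \/ x4) — x4 is true.
  21. (~x4 \/ ~x2) — ~x2 is true.
  22. (~x8 \/ ~x6 \/ x10) — x10 is true.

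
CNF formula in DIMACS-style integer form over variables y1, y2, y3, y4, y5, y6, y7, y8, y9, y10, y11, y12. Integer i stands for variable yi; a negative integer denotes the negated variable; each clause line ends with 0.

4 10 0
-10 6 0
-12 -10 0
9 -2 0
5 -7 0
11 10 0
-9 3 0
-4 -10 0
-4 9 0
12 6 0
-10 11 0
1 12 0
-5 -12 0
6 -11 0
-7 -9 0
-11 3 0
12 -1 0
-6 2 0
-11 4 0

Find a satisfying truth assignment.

y1=True, y2=True, y3=True, y4=True, y5=False, y6=True, y7=False, y8=True, y9=True, y10=False, y11=True, y12=True

y3 occurs only positively in the remaining clauses — set y3 = True.
Pure literal: y7 appears only negated; assign y7 = False.
Set y1 = True and propagate.
  then y12 is forced to True.
  then y10 is forced to False.
  then y4 is forced to True.
  then y11 is forced to True.
  then y9 is forced to True.
  then y5 is forced to False.
  then y6 is forced to True.
  then y2 is forced to True.
y8 is now unconstrained; take y8 = True.
Every clause has at least one true literal under this assignment.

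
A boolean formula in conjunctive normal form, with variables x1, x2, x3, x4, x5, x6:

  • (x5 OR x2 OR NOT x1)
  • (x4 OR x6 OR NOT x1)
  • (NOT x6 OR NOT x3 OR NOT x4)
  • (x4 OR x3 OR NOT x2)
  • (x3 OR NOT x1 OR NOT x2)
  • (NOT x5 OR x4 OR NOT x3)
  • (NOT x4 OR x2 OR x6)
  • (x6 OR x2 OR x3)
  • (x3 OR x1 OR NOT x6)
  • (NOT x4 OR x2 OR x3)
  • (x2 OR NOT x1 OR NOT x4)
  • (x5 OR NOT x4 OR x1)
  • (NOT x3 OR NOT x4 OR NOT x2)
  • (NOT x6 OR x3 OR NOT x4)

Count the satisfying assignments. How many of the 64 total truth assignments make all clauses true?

7

The models are:
  x1=F x2=F x3=T x4=F x5=F x6=F
  x1=F x2=F x3=T x4=F x5=F x6=T
  x1=F x2=T x3=F x4=T x5=T x6=F
  x1=F x2=T x3=T x4=F x5=F x6=F
  x1=F x2=T x3=T x4=F x5=F x6=T
  x1=T x2=F x3=F x4=F x5=T x6=T
  x1=T x2=T x3=T x4=F x5=F x6=T
Count: 7.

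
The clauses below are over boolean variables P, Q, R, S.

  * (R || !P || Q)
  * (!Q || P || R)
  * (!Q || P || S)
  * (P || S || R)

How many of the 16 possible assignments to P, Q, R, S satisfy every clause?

10

Split on P, then Q.
  P=1, Q=1: remaining (R,S) ∈ {(0,0); (0,1); (1,0); (1,1)} — 4.
  P=1, Q=0: remaining (R,S) ∈ {(1,0); (1,1)} — 2.
  P=0, Q=1: remaining (R,S) ∈ {(1,1)} — 1.
  P=0, Q=0: remaining (R,S) ∈ {(0,1); (1,0); (1,1)} — 3.
Total: 4 + 2 + 1 + 3 = 10.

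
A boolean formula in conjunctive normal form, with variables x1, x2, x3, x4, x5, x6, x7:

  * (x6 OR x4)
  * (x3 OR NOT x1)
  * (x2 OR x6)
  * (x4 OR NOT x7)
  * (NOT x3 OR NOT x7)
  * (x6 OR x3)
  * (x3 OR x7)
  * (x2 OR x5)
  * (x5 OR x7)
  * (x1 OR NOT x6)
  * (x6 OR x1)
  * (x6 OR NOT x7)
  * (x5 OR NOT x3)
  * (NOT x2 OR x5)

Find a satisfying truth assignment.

x1=1, x2=1, x3=1, x4=1, x5=1, x6=1, x7=0

Pure literal: x4 appears only positively; assign x4 = True.
x5 occurs only positively in the remaining clauses — set x5 = True.
Branch on x1: take x1 = True.
  then x3 is forced to True.
  then x7 is forced to False.
Branch on x2: take x2 = True.
x6 is now unconstrained; take x6 = True.
Check each clause:
  1. (x4 OR x6) — x4 is true.
  2. (x3 OR NOT x1) — x3 is true.
  3. (x2 OR x6) — x2 is true.
  4. (NOT x7 OR x4) — NOT x7 is true.
  5. (NOT x3 OR NOT x7) — NOT x7 is true.
  6. (x6 OR x3) — x3 is true.
  7. (x3 OR x7) — x3 is true.
  8. (x2 OR x5) — x2 is true.
  9. (x5 OR x7) — x5 is true.
  10. (NOT x6 OR x1) — x1 is true.
  11. (x6 OR x1) — x1 is true.
  12. (x6 OR NOT x7) — NOT x7 is true.
  13. (x5 OR NOT x3) — x5 is true.
  14. (x5 OR NOT x2) — x5 is true.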